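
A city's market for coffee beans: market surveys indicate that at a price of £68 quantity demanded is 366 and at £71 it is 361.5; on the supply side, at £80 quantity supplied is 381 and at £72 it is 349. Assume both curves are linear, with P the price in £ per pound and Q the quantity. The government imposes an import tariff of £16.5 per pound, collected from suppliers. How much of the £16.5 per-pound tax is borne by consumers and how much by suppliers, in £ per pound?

Consumers bear £12 per pound; suppliers bear £4.5 per pound.

Demand slope: (361.5 − 366)/(71 − 68) = -1.5, so Qd = 468 − 1.5P.
Supply slope: (349 − 381)/(72 − 80) = 4, so Qs = 4P + 61.
Without the tax, 468 − 1.5P = 4P + 61 gives 5.5P = 407, so P* = £74 and Q* = 357.
With the tax collected from suppliers, supply shifts: Qs = 4(P − 16.5) + 61.
Solving gives Q = 339 with consumers paying £86 and suppliers receiving £69.5 (the £16.5 wedge).
Burden on consumers: £12; on suppliers: £4.5. (They sum to £16.5.)
The less price-elastic side of the market bears the larger share of a per-unit tax.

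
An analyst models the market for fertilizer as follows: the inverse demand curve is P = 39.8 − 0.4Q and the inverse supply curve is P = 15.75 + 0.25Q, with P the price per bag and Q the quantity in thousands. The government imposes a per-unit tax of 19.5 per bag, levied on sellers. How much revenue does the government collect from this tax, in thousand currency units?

Rewrite in direct form: Qd = 99.5 − 2.5P and Qs = 4P − 63.
Before the tax: set 99.5 − 2.5P = 4P − 63 → P* = 25, Q* = 37.
With the tax collected from sellers, supply shifts: Qs = 4(P − 19.5) − 63.
Solving gives Q = 7 with buyers paying 37 and sellers receiving 17.5 (the 19.5 wedge).
Revenue = t · Q = 19.5 · 7 = 136.5.

Tax revenue = 136.5 thousand.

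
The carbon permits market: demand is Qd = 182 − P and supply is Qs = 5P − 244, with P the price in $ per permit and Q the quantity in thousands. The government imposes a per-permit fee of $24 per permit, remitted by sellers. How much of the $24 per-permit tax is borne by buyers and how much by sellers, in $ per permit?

Buyers bear $20 per permit; sellers bear $4 per permit.

Without the tax, 182 − P = 5P − 244 gives 6P = 426, so P* = $71 and Q* = 111.
With the tax collected from sellers, supply shifts: Qs = 5(P − 24) − 244.
New equilibrium: buyers pay $91, sellers receive $67, Q = 91. (Wedge: Pb − Ps = 24.)
Burden on buyers: $20; on sellers: $4. (They sum to $24.)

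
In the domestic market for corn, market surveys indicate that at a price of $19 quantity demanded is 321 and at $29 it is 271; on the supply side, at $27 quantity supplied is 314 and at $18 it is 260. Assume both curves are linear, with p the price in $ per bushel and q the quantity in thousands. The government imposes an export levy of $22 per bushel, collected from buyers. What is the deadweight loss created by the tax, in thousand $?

Deadweight loss = $660 thousand.

Demand slope: (271 − 321)/(29 − 19) = -5, so qd = 416 − 5p.
Supply slope: (260 − 314)/(18 − 27) = 6, so qs = 6p + 152.
Without the tax, 416 − 5p = 6p + 152 gives 11p = 264, so p* = $24 and q* = 296.
With the tax collected from buyers, demand (in seller-price terms) shifts: qd = 416 − 5(p + 22).
Solving gives q = 236 with buyers paying $36 and suppliers receiving $14 (the $22 wedge).
Quantity falls by |ΔQ| = |296 − 236| = 60.
DWL = ½ · t · |ΔQ| = ½ · 22 · 60 = $660.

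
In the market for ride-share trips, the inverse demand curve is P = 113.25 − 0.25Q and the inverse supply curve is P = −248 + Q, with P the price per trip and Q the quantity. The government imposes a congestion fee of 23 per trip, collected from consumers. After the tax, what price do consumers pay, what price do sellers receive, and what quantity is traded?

Consumers pay 45.6; sellers receive 22.6; quantity = 270.6.

Rewrite in direct form: Qd = 453 − 4P and Qs = P + 248.
Without the tax, 453 − 4P = P + 248 gives 5P = 205, so P* = 41 and Q* = 289.
With the tax collected from consumers, demand (in seller-price terms) shifts: Qd = 453 − 4(P + 23).
Solving gives Q = 270.6 with consumers paying 45.6 and sellers receiving 22.6 (the 23 wedge).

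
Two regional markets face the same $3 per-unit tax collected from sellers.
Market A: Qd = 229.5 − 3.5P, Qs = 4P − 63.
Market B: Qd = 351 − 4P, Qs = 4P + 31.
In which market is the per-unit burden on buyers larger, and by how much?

Market A, by $0.1.

Market A: pre-tax P* = $39, Q* = 93; post-tax Q = 87.4; per-unit burden on buyers = $1.6.
Market B: pre-tax P* = $40, Q* = 191; post-tax Q = 185; per-unit burden on buyers = $1.5.
Difference: $1.6 vs $1.5 → market A is larger by $0.1.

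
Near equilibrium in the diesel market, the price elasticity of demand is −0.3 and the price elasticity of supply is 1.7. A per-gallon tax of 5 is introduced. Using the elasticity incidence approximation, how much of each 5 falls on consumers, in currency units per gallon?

Incidence ratio: consumers' share ≈ εs / (εs + |εd|) = 1.7 / (1.7 + 0.3) = 0.85.
So consumers bear ≈ 0.85 × 5 = 4.25; sellers bear 0.75.

Consumers bear ≈ 4.25 per gallon.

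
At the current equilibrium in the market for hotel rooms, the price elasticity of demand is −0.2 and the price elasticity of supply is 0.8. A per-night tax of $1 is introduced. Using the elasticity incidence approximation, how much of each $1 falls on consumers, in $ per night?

Consumers bear ≈ $0.8 per night.

Incidence ratio: consumers' share ≈ εs / (εs + |εd|) = 0.8 / (0.8 + 0.2) = 0.8.
So consumers bear ≈ 0.8 × $1 = $0.8; sellers bear $0.2.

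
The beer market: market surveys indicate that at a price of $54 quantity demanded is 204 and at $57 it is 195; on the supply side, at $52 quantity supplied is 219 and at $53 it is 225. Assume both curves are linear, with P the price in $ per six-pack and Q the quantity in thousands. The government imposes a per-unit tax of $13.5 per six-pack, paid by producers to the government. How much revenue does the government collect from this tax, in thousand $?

Tax revenue = $2511 thousand.

Demand slope: (195 − 204)/(57 − 54) = -3, so Qd = 366 − 3P.
Supply slope: (225 − 219)/(53 − 52) = 6, so Qs = 6P − 93.
Without the tax, 366 − 3P = 6P − 93 gives 9P = 459, so P* = $51 and Q* = 213.
With the tax collected from producers, supply shifts: Qs = 6(P − 13.5) − 93.
New equilibrium: buyers pay $60, producers receive $46.5, Q = 186. (Wedge: Pb − Ps = 13.5.)
Revenue = t · Q = 13.5 · 186 = $2511.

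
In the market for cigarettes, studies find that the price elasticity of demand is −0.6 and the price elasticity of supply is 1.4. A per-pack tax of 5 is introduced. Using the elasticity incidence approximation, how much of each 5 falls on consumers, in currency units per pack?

Incidence ratio: consumers' share ≈ εs / (εs + |εd|) = 1.4 / (1.4 + 0.6) = 0.7.
So consumers bear ≈ 0.7 × 5 = 3.5; suppliers bear 1.5.

Consumers bear ≈ 3.5 per pack.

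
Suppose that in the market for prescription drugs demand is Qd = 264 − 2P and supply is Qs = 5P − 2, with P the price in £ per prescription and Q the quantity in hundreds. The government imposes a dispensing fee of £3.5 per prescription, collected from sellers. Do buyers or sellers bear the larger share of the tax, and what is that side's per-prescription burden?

Buyers bear the larger share: £2.5 per prescription.

Before the tax: set 264 − 2P = 5P − 2 → P* = £38, Q* = 188.
With the tax collected from sellers, supply shifts: Qs = 5(P − 3.5) − 2.
New equilibrium: buyers pay £40.5, sellers receive £37, Q = 183. (Wedge: Pb − Ps = 3.5.)
Per-prescription burden: buyers £2.5, sellers £1.
Buyers take the larger share because demand is less price-elastic here (demand slope 2 vs supply slope 5).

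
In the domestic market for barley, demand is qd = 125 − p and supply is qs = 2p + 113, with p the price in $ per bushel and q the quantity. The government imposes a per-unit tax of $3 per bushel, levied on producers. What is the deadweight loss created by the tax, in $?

Without the tax, 125 − p = 2p + 113 gives 3p = 12, so p* = $4 and q* = 121.
With the tax collected from producers, supply shifts: qs = 2(p − 3) + 113.
New equilibrium: buyers pay $6, producers receive $3, q = 119. (Wedge: pb − ps = 3.)
Quantity falls by |ΔQ| = |121 − 119| = 2.
DWL = ½ · t · |ΔQ| = ½ · 3 · 2 = $3.

Deadweight loss = $3.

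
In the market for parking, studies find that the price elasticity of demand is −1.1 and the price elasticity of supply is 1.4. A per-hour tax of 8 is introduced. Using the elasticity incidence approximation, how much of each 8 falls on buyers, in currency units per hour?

Incidence ratio: buyers' share ≈ εs / (εs + |εd|) = 1.4 / (1.4 + 1.1) = 0.56.
So buyers bear ≈ 0.56 × 8 = 4.48; suppliers bear 3.52.

Buyers bear ≈ 4.48 per hour.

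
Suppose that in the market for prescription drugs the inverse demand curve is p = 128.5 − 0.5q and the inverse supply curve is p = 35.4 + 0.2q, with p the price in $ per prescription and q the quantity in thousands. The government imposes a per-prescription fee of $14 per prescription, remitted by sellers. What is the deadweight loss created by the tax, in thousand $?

Deadweight loss = $140 thousand.

Rewrite in direct form: qd = 257 − 2p and qs = 5p − 177.
Without the tax, 257 − 2p = 5p − 177 gives 7p = 434, so p* = $62 and q* = 133.
With the tax collected from sellers, supply shifts: qs = 5(p − 14) − 177.
Solving gives q = 113 with buyers paying $72 and sellers receiving $58 (the $14 wedge).
Quantity falls by |ΔQ| = |133 − 113| = 20.
DWL = ½ · t · |ΔQ| = ½ · 14 · 20 = $140.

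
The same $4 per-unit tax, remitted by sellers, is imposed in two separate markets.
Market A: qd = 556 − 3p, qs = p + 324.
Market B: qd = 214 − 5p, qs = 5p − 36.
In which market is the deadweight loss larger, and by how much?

Market B, by $14.

Market A: pre-tax p* = $58, q* = 382; post-tax q = 379; deadweight loss = $6.
Market B: pre-tax p* = $25, q* = 89; post-tax q = 79; deadweight loss = $20.
Difference: $6 vs $20 → market B is larger by $14.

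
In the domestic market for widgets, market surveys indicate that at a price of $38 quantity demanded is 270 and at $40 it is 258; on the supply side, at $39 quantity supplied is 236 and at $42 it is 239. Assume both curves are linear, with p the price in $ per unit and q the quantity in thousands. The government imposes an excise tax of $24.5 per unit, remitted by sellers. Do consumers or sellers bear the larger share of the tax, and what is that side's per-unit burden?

Sellers bear the larger share: $21 per unit.

Demand slope: (258 − 270)/(40 − 38) = -6, so qd = 498 − 6p.
Supply slope: (239 − 236)/(42 − 39) = 1, so qs = p + 197.
Before the tax: set 498 − 6p = p + 197 → p* = $43, q* = 240.
With the tax collected from sellers, supply shifts: qs = (p − 24.5) + 197.
Solving gives q = 219 with consumers paying $46.5 and sellers receiving $22 (the $24.5 wedge).
Per-unit burden: consumers $3.5, sellers $21.
Sellers take the larger share because supply is less price-elastic here (demand slope 6 vs supply slope 1).
The less price-elastic side of the market bears the larger share of a per-unit tax.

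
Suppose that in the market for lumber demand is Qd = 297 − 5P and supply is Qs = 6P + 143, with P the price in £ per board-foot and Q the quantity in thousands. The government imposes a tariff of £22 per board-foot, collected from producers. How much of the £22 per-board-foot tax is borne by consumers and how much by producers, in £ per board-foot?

Consumers bear £12 per board-foot; producers bear £10 per board-foot.

Before the tax: set 297 − 5P = 6P + 143 → P* = £14, Q* = 227.
With the tax collected from producers, supply shifts: Qs = 6(P − 22) + 143.
Solving gives Q = 167 with consumers paying £26 and producers receiving £4 (the £22 wedge).
Burden on consumers: £12; on producers: £10. (They sum to £22.)
The less price-elastic side of the market bears the larger share of a per-unit tax.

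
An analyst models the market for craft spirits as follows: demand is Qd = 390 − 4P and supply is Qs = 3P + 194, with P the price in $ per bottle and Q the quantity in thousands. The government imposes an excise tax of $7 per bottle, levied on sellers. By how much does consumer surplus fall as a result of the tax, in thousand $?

Consumer surplus falls by $816 thousand.

Before the tax: set 390 − 4P = 3P + 194 → P* = $28, Q* = 278.
With the tax collected from sellers, supply shifts: Qs = 3(P − 7) + 194.
New equilibrium: buyers pay $31, sellers receive $24, Q = 266. (Wedge: Pb − Ps = 7.)
ΔCS is the trapezoid between Q = 266 and Q = 278 of height $3: ½ · (278 + 266) · 3 = $816.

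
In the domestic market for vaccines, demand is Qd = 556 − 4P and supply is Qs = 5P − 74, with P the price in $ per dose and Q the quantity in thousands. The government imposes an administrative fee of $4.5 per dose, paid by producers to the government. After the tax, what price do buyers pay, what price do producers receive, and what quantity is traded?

Buyers pay $72.5; producers receive $68; quantity = 266.

Before the tax: set 556 − 4P = 5P − 74 → P* = $70, Q* = 276.
With the tax collected from producers, supply shifts: Qs = 5(P − 4.5) − 74.
Solving gives Q = 266 with buyers paying $72.5 and producers receiving $68 (the $4.5 wedge).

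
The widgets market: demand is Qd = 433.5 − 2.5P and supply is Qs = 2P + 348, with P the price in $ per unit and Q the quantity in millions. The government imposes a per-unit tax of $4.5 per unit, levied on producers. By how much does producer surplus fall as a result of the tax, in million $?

Without the tax, 433.5 − 2.5P = 2P + 348 gives 4.5P = 85.5, so P* = $19 and Q* = 386.
With the tax collected from producers, supply shifts: Qs = 2(P − 4.5) + 348.
New equilibrium: buyers pay $21, producers receive $16.5, Q = 381. (Wedge: Pb − Ps = 4.5.)
ΔPS is the trapezoid between Q = 381 and Q = 386 of height $2.5: ½ · (386 + 381) · 2.5 = $958.75.

Producer surplus falls by $958.75 million.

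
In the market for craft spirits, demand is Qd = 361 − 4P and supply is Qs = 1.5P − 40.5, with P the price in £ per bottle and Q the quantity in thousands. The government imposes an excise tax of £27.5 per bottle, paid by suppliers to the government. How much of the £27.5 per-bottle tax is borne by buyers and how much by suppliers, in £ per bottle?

Buyers bear £7.5 per bottle; suppliers bear £20 per bottle.

Before the tax: set 361 − 4P = 1.5P − 40.5 → P* = £73, Q* = 69.
With the tax collected from suppliers, supply shifts: Qs = 1.5(P − 27.5) − 40.5.
Solving gives Q = 39 with buyers paying £80.5 and suppliers receiving £53 (the £27.5 wedge).
Burden on buyers: £7.5; on suppliers: £20. (They sum to £27.5.)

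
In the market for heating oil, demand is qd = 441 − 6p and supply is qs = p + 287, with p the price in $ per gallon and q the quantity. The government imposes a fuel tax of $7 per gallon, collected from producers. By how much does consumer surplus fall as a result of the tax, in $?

Without the tax, 441 − 6p = p + 287 gives 7p = 154, so p* = $22 and q* = 309.
With the tax collected from producers, supply shifts: qs = (p − 7) + 287.
New equilibrium: consumers pay $23, producers receive $16, q = 303. (Wedge: pb − ps = 7.)
ΔCS is the trapezoid between Q = 303 and Q = 309 of height $1: ½ · (309 + 303) · 1 = $306.

Consumer surplus falls by $306.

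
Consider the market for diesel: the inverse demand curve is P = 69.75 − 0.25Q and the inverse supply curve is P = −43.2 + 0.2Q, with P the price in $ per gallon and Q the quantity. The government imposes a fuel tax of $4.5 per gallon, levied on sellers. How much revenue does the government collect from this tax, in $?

Tax revenue = $1084.5.

Rewrite in direct form: Qd = 279 − 4P and Qs = 5P + 216.
Without the tax, 279 − 4P = 5P + 216 gives 9P = 63, so P* = $7 and Q* = 251.
With the tax collected from sellers, supply shifts: Qs = 5(P − 4.5) + 216.
Solving gives Q = 241 with consumers paying $9.5 and sellers receiving $5 (the $4.5 wedge).
Revenue = t · Q = 4.5 · 241 = $1084.5.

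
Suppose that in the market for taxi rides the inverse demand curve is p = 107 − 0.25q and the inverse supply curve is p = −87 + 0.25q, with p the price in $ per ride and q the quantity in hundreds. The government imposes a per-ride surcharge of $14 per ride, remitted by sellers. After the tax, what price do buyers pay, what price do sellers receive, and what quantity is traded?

Buyers pay $17; sellers receive $3; quantity = 360.

Rewrite in direct form: qd = 428 − 4p and qs = 4p + 348.
Without the tax, 428 − 4p = 4p + 348 gives 8p = 80, so p* = $10 and q* = 388.
With the tax collected from sellers, supply shifts: qs = 4(p − 14) + 348.
New equilibrium: buyers pay $17, sellers receive $3, q = 360. (Wedge: pb − ps = 14.)
The less price-elastic side of the market bears the larger share of a per-unit tax.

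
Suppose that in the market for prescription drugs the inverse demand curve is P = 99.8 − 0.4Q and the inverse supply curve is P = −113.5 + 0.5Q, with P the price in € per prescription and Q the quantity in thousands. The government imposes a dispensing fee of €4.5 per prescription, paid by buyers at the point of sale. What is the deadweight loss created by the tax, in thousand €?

Inverting to Q(P) form: Qd = 249.5 − 2.5P; Qs = 2P + 227.
Before the tax: set 249.5 − 2.5P = 2P + 227 → P* = €5, Q* = 237.
With the tax collected from buyers, demand (in seller-price terms) shifts: Qd = 249.5 − 2.5(P + 4.5).
Solving gives Q = 232 with buyers paying €7 and producers receiving €2.5 (the €4.5 wedge).
Quantity falls by |ΔQ| = |237 − 232| = 5.
DWL = ½ · t · |ΔQ| = ½ · 4.5 · 5 = €11.25.

Deadweight loss = €11.25 thousand.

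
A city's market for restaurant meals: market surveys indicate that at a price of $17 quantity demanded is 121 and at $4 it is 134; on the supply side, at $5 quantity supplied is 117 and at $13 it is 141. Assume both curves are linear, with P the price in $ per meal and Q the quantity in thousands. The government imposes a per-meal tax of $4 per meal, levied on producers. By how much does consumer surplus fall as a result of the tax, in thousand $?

Consumer surplus falls by $382.5 thousand.

Demand slope: (134 − 121)/(4 − 17) = -1, so Qd = 138 − P.
Supply slope: (141 − 117)/(13 − 5) = 3, so Qs = 3P + 102.
Before the tax: set 138 − P = 3P + 102 → P* = $9, Q* = 129.
With the tax collected from producers, supply shifts: Qs = 3(P − 4) + 102.
New equilibrium: consumers pay $12, producers receive $8, Q = 126. (Wedge: Pb − Ps = 4.)
ΔCS is the trapezoid between Q = 126 and Q = 129 of height $3: ½ · (129 + 126) · 3 = $382.5.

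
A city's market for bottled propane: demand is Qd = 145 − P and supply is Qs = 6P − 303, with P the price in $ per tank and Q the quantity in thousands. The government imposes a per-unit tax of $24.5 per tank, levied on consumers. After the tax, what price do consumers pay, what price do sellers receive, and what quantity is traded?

Without the tax, 145 − P = 6P − 303 gives 7P = 448, so P* = $64 and Q* = 81.
With the tax collected from consumers, demand (in seller-price terms) shifts: Qd = 145 − (P + 24.5).
New equilibrium: consumers pay $85, sellers receive $60.5, Q = 60. (Wedge: Pb − Ps = 24.5.)

Consumers pay $85; sellers receive $60.5; quantity = 60.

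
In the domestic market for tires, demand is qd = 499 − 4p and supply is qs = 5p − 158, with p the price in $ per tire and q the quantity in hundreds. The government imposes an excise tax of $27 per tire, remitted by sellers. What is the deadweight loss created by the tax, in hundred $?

Before the tax: set 499 − 4p = 5p − 158 → p* = $73, q* = 207.
With the tax collected from sellers, supply shifts: qs = 5(p − 27) − 158.
New equilibrium: buyers pay $88, sellers receive $61, q = 147. (Wedge: pb − ps = 27.)
Quantity falls by |ΔQ| = |207 − 147| = 60.
DWL = ½ · t · |ΔQ| = ½ · 27 · 60 = $810.

Deadweight loss = $810 hundred.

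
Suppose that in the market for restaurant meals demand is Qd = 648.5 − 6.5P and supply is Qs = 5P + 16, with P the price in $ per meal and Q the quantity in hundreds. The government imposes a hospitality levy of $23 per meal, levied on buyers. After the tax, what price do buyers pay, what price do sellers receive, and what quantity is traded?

Before the tax: set 648.5 − 6.5P = 5P + 16 → P* = $55, Q* = 291.
With the tax collected from buyers, demand (in seller-price terms) shifts: Qd = 648.5 − 6.5(P + 23).
Solving gives Q = 226 with buyers paying $65 and sellers receiving $42 (the $23 wedge).

Buyers pay $65; sellers receive $42; quantity = 226.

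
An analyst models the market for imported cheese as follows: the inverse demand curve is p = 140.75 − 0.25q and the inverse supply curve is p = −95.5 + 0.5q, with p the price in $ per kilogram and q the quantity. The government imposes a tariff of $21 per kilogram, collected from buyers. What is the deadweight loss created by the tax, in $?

Deadweight loss = $294.

Rewrite in direct form: qd = 563 − 4p and qs = 2p + 191.
Before the tax: set 563 − 4p = 2p + 191 → p* = $62, q* = 315.
With the tax collected from buyers, demand (in seller-price terms) shifts: qd = 563 − 4(p + 21).
Solving gives q = 287 with buyers paying $69 and sellers receiving $48 (the $21 wedge).
Quantity falls by |ΔQ| = |315 − 287| = 28.
DWL = ½ · t · |ΔQ| = ½ · 21 · 28 = $294.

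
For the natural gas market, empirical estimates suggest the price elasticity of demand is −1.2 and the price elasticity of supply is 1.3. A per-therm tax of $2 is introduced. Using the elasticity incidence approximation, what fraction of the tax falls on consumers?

Incidence ratio: consumers' share ≈ εs / (εs + |εd|) = 1.3 / (1.3 + 1.2) = 0.52.
Supply is the more elastic side, so consumers bear the larger share.

Consumers' share ≈ 0.52.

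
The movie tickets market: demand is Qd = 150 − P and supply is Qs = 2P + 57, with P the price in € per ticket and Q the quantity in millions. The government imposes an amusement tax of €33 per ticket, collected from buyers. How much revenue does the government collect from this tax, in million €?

Tax revenue = €3201 million.

Without the tax, 150 − P = 2P + 57 gives 3P = 93, so P* = €31 and Q* = 119.
With the tax collected from buyers, demand (in seller-price terms) shifts: Qd = 150 − (P + 33).
Solving gives Q = 97 with buyers paying €53 and producers receiving €20 (the €33 wedge).
Revenue = t · Q = 33 · 97 = €3201.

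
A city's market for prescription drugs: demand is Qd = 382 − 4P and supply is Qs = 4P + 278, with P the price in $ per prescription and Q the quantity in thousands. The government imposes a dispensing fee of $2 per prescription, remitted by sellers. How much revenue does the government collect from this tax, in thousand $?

Tax revenue = $652 thousand.

Without the tax, 382 − 4P = 4P + 278 gives 8P = 104, so P* = $13 and Q* = 330.
With the tax collected from sellers, supply shifts: Qs = 4(P − 2) + 278.
New equilibrium: consumers pay $14, sellers receive $12, Q = 326. (Wedge: Pb − Ps = 2.)
Revenue = t · Q = 2 · 326 = $652.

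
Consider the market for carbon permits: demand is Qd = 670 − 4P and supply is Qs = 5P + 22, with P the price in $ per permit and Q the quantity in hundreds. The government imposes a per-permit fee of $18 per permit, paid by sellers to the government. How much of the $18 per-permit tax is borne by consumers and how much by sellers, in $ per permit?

Consumers bear $10 per permit; sellers bear $8 per permit.

Without the tax, 670 − 4P = 5P + 22 gives 9P = 648, so P* = $72 and Q* = 382.
With the tax collected from sellers, supply shifts: Qs = 5(P − 18) + 22.
Solving gives Q = 342 with consumers paying $82 and sellers receiving $64 (the $18 wedge).
Burden on consumers: $10; on sellers: $8. (They sum to $18.)
The less price-elastic side of the market bears the larger share of a per-unit tax.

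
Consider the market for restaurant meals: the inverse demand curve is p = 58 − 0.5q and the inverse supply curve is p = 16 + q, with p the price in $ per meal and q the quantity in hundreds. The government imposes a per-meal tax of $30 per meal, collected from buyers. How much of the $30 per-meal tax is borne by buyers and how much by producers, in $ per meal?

Inverting to q(p) form: qd = 116 − 2p; qs = p − 16.
Before the tax: set 116 − 2p = p − 16 → p* = $44, q* = 28.
With the tax collected from buyers, demand (in seller-price terms) shifts: qd = 116 − 2(p + 30).
New equilibrium: buyers pay $54, producers receive $24, q = 8. (Wedge: pb − ps = 30.)
Burden on buyers: $10; on producers: $20. (They sum to $30.)

Buyers bear $10 per meal; producers bear $20 per meal.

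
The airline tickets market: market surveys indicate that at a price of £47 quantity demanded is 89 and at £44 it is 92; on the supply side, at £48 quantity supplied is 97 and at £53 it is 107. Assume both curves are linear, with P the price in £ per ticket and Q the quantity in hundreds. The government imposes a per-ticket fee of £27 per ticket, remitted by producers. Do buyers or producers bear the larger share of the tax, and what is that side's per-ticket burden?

Buyers bear the larger share: £18 per ticket.

Demand slope: (92 − 89)/(44 − 47) = -1, so Qd = 136 − P.
Supply slope: (107 − 97)/(53 − 48) = 2, so Qs = 2P + 1.
Before the tax: set 136 − P = 2P + 1 → P* = £45, Q* = 91.
With the tax collected from producers, supply shifts: Qs = 2(P − 27) + 1.
New equilibrium: buyers pay £63, producers receive £36, Q = 73. (Wedge: Pb − Ps = 27.)
Per-ticket burden: buyers £18, producers £9.
Buyers take the larger share because demand is less price-elastic here (demand slope 1 vs supply slope 2).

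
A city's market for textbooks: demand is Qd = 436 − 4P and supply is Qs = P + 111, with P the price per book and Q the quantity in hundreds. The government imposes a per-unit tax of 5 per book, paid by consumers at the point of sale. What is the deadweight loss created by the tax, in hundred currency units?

Without the tax, 436 − 4P = P + 111 gives 5P = 325, so P* = 65 and Q* = 176.
With the tax collected from consumers, demand (in seller-price terms) shifts: Qd = 436 − 4(P + 5).
New equilibrium: consumers pay 66, suppliers receive 61, Q = 172. (Wedge: Pb − Ps = 5.)
Quantity falls by |ΔQ| = |176 − 172| = 4.
DWL = ½ · t · |ΔQ| = ½ · 5 · 4 = 10.

Deadweight loss = 10 hundred.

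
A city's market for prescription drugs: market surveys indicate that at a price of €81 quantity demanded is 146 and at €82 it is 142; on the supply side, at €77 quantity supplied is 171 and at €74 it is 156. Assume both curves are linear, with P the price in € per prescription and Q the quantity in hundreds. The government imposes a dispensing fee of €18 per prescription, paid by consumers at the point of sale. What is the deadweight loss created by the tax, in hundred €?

Demand slope: (142 − 146)/(82 − 81) = -4, so Qd = 470 − 4P.
Supply slope: (156 − 171)/(74 − 77) = 5, so Qs = 5P − 214.
Without the tax, 470 − 4P = 5P − 214 gives 9P = 684, so P* = €76 and Q* = 166.
With the tax collected from consumers, demand (in seller-price terms) shifts: Qd = 470 − 4(P + 18).
Solving gives Q = 126 with consumers paying €86 and suppliers receiving €68 (the €18 wedge).
Quantity falls by |ΔQ| = |166 − 126| = 40.
DWL = ½ · t · |ΔQ| = ½ · 18 · 40 = €360.

Deadweight loss = €360 hundred.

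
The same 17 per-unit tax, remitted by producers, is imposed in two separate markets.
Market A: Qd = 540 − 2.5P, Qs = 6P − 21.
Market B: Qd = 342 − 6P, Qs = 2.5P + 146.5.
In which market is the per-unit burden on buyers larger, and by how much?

Market A, by 7.

Market A: pre-tax P* = 66, Q* = 375; post-tax Q = 345; per-unit burden on buyers = 12.
Market B: pre-tax P* = 23, Q* = 204; post-tax Q = 174; per-unit burden on buyers = 5.
Difference: 12 vs 5 → market A is larger by 7.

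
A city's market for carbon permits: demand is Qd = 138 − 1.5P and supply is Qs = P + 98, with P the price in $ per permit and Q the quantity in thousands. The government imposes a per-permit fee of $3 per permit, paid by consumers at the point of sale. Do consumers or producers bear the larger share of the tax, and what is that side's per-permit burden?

Before the tax: set 138 − 1.5P = P + 98 → P* = $16, Q* = 114.
With the tax collected from consumers, demand (in seller-price terms) shifts: Qd = 138 − 1.5(P + 3).
Solving gives Q = 112.2 with consumers paying $17.2 and producers receiving $14.2 (the $3 wedge).
Per-permit burden: consumers $1.2, producers $1.8.
Producers take the larger share because supply is less price-elastic here (demand slope 1.5 vs supply slope 1).

Producers bear the larger share: $1.8 per permit.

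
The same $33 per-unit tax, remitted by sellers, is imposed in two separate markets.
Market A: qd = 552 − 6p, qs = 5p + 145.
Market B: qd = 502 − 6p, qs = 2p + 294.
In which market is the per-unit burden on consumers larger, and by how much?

Market A, by $6.75.

Market A: pre-tax p* = $37, q* = 330; post-tax q = 240; per-unit burden on consumers = $15.
Market B: pre-tax p* = $26, q* = 346; post-tax q = 296.5; per-unit burden on consumers = $8.25.
Difference: $15 vs $8.25 → market A is larger by $6.75.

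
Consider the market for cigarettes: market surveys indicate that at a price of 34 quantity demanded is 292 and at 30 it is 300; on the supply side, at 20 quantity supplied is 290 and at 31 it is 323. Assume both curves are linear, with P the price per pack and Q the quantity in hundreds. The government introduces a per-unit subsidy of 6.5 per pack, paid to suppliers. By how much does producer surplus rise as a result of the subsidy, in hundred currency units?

Demand slope: (300 − 292)/(30 − 34) = -2, so Qd = 360 − 2P.
Supply slope: (323 − 290)/(31 − 20) = 3, so Qs = 3P + 230.
Before the subsidy: set 360 − 2P = 3P + 230 → P* = 26, Q* = 308.
With a per-unit subsidy paid to suppliers, each receives P + 6.5 per unit sold, so supply becomes Qs = 3(P + 6.5) + 230.
New equilibrium: buyers pay 22.1, suppliers receive 28.6, Q = 315.8. (Wedge: Pb − Ps = −6.5.)
ΔPS is the trapezoid between Q = 315.8 and Q = 308 of height 2.6: ½ · (308 + 315.8) · 2.6 = 810.94.

Producer surplus rises by 810.94 hundred.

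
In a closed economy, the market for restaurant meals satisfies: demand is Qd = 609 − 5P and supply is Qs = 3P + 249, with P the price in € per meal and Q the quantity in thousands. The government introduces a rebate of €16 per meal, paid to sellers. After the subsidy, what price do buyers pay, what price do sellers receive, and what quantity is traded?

Without the subsidy, 609 − 5P = 3P + 249 gives 8P = 360, so P* = €45 and Q* = 384.
With a per-unit subsidy paid to sellers, each receives P + 16 per unit sold, so supply becomes Qs = 3(P + 16) + 249.
New equilibrium: buyers pay €39, sellers receive €55, Q = 414. (Wedge: Pb − Ps = −16.)

Buyers pay €39; sellers receive €55; quantity = 414.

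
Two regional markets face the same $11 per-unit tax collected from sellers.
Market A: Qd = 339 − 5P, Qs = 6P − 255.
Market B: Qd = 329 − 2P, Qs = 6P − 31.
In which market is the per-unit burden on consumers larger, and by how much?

Market A: pre-tax P* = $54, Q* = 69; post-tax Q = 39; per-unit burden on consumers = $6.
Market B: pre-tax P* = $45, Q* = 239; post-tax Q = 222.5; per-unit burden on consumers = $8.25.
Difference: $6 vs $8.25 → market B is larger by $2.25.

Market B, by $2.25.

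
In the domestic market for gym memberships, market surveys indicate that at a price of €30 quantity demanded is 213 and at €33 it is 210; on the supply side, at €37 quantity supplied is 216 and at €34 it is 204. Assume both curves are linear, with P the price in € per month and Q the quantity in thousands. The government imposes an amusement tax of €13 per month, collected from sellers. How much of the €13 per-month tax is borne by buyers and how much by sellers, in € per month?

Demand slope: (210 − 213)/(33 − 30) = -1, so Qd = 243 − P.
Supply slope: (204 − 216)/(34 − 37) = 4, so Qs = 4P + 68.
Before the tax: set 243 − P = 4P + 68 → P* = €35, Q* = 208.
With the tax collected from sellers, supply shifts: Qs = 4(P − 13) + 68.
Solving gives Q = 197.6 with buyers paying €45.4 and sellers receiving €32.4 (the €13 wedge).
Burden on buyers: €10.4; on sellers: €2.6. (They sum to €13.)
The less price-elastic side of the market bears the larger share of a per-unit tax.

Buyers bear €10.4 per month; sellers bear €2.6 per month.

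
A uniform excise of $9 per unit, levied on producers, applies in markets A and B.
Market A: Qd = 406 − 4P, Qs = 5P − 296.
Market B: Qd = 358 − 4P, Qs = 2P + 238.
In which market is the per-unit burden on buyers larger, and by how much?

Market A, by $2.

Market A: pre-tax P* = $78, Q* = 94; post-tax Q = 74; per-unit burden on buyers = $5.
Market B: pre-tax P* = $20, Q* = 278; post-tax Q = 266; per-unit burden on buyers = $3.
Difference: $5 vs $3 → market A is larger by $2.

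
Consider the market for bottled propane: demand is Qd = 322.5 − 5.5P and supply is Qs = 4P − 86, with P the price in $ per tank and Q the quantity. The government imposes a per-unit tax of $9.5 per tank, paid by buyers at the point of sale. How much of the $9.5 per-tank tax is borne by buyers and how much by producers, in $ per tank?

Before the tax: set 322.5 − 5.5P = 4P − 86 → P* = $43, Q* = 86.
With the tax collected from buyers, demand (in seller-price terms) shifts: Qd = 322.5 − 5.5(P + 9.5).
New equilibrium: buyers pay $47, producers receive $37.5, Q = 64. (Wedge: Pb − Ps = 9.5.)
Burden on buyers: $4; on producers: $5.5. (They sum to $9.5.)
The less price-elastic side of the market bears the larger share of a per-unit tax.

Buyers bear $4 per tank; producers bear $5.5 per tank.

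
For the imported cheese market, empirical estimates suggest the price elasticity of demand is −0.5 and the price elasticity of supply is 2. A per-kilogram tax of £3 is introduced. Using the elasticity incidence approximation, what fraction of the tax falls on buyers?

Incidence ratio: buyers' share ≈ εs / (εs + |εd|) = 2 / (2 + 0.5) = 0.8.
Supply is the more elastic side, so buyers bear the larger share.

Buyers' share ≈ 0.8.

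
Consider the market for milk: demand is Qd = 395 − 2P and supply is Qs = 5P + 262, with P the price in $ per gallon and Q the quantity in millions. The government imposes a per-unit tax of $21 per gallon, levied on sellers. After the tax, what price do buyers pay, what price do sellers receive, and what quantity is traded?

Buyers pay $34; sellers receive $13; quantity = 327.

Without the tax, 395 − 2P = 5P + 262 gives 7P = 133, so P* = $19 and Q* = 357.
With the tax collected from sellers, supply shifts: Qs = 5(P − 21) + 262.
New equilibrium: buyers pay $34, sellers receive $13, Q = 327. (Wedge: Pb − Ps = 21.)
The less price-elastic side of the market bears the larger share of a per-unit tax.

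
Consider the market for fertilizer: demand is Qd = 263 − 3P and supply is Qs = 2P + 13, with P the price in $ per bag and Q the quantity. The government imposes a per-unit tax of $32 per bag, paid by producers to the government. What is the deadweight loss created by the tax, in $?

Deadweight loss = $614.4.

Without the tax, 263 − 3P = 2P + 13 gives 5P = 250, so P* = $50 and Q* = 113.
With the tax collected from producers, supply shifts: Qs = 2(P − 32) + 13.
Solving gives Q = 74.6 with buyers paying $62.8 and producers receiving $30.8 (the $32 wedge).
Quantity falls by |ΔQ| = |113 − 74.6| = 38.4.
DWL = ½ · t · |ΔQ| = ½ · 32 · 38.4 = $614.4.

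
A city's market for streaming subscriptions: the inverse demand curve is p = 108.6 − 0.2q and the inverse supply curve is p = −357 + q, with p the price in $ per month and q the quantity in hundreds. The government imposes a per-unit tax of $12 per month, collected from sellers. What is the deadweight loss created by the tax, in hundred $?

Deadweight loss = $60 hundred.

Inverting to q(p) form: qd = 543 − 5p; qs = p + 357.
Before the tax: set 543 − 5p = p + 357 → p* = $31, q* = 388.
With the tax collected from sellers, supply shifts: qs = (p − 12) + 357.
New equilibrium: buyers pay $33, sellers receive $21, q = 378. (Wedge: pb − ps = 12.)
Quantity falls by |ΔQ| = |388 − 378| = 10.
DWL = ½ · t · |ΔQ| = ½ · 12 · 10 = $60.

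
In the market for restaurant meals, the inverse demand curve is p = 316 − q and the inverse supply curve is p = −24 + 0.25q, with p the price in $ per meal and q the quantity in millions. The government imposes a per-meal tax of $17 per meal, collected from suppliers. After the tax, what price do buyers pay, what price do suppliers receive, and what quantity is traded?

Buyers pay $57.6; suppliers receive $40.6; quantity = 258.4.

Inverting to q(p) form: qd = 316 − p; qs = 4p + 96.
Without the tax, 316 − p = 4p + 96 gives 5p = 220, so p* = $44 and q* = 272.
With the tax collected from suppliers, supply shifts: qs = 4(p − 17) + 96.
New equilibrium: buyers pay $57.6, suppliers receive $40.6, q = 258.4. (Wedge: pb − ps = 17.)
The less price-elastic side of the market bears the larger share of a per-unit tax.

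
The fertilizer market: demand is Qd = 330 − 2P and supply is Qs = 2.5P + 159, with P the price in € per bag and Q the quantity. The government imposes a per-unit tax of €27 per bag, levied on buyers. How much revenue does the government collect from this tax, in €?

Without the tax, 330 − 2P = 2.5P + 159 gives 4.5P = 171, so P* = €38 and Q* = 254.
With the tax collected from buyers, demand (in seller-price terms) shifts: Qd = 330 − 2(P + 27).
New equilibrium: buyers pay €53, sellers receive €26, Q = 224. (Wedge: Pb − Ps = 27.)
Revenue = t · Q = 27 · 224 = €6048.

Tax revenue = €6048.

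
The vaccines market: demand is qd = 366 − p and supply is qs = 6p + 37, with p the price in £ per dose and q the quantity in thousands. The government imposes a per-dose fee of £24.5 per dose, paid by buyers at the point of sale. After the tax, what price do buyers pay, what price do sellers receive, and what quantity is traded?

Before the tax: set 366 − p = 6p + 37 → p* = £47, q* = 319.
With the tax collected from buyers, demand (in seller-price terms) shifts: qd = 366 − (p + 24.5).
Solving gives q = 298 with buyers paying £68 and sellers receiving £43.5 (the £24.5 wedge).
The less price-elastic side of the market bears the larger share of a per-unit tax.

Buyers pay £68; sellers receive £43.5; quantity = 298.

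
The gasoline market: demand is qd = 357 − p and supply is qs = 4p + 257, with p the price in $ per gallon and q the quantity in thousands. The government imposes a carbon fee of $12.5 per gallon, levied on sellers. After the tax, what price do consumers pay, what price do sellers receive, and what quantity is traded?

Before the tax: set 357 − p = 4p + 257 → p* = $20, q* = 337.
With the tax collected from sellers, supply shifts: qs = 4(p − 12.5) + 257.
Solving gives q = 327 with consumers paying $30 and sellers receiving $17.5 (the $12.5 wedge).

Consumers pay $30; sellers receive $17.5; quantity = 327.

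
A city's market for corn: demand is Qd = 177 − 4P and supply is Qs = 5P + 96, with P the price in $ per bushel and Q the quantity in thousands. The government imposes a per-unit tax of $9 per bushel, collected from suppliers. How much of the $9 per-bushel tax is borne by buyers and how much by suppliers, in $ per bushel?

Buyers bear $5 per bushel; suppliers bear $4 per bushel.

Without the tax, 177 − 4P = 5P + 96 gives 9P = 81, so P* = $9 and Q* = 141.
With the tax collected from suppliers, supply shifts: Qs = 5(P − 9) + 96.
Solving gives Q = 121 with buyers paying $14 and suppliers receiving $5 (the $9 wedge).
Burden on buyers: $5; on suppliers: $4. (They sum to $9.)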